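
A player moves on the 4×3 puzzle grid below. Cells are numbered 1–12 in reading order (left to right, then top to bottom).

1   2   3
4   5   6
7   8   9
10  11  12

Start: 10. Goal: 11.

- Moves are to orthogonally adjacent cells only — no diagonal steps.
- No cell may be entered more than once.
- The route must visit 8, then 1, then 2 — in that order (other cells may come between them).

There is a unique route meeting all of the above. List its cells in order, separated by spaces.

The waypoints must appear in the order 8, 1, 2, with no cell reused.
Route from 10: up 1 to 7, right 1 to 8, up 1 to 5, left 1 to 4, up 1 to 1, right 2 to 3, down 3 to 12, left 1 to 11 — 11 moves in all.
Check: order respected (8 at step 2, 1 at step 5, 2 at step 6).

10 7 8 5 4 1 2 3 6 9 12 11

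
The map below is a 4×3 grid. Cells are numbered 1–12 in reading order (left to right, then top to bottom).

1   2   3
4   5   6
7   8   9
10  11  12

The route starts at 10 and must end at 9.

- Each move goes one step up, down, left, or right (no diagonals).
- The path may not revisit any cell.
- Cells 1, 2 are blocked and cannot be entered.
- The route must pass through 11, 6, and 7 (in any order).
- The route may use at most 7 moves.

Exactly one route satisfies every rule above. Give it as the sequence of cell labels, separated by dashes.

The 7-move cap with required stops at 11, 6, 7 leaves no slack for detours.
Route from 10: right to 11, up to 8, left to 7, up to 4, 2× right (reaching 6), down to 9 — 7 moves in all.
Check: all required cells visited; 7 ≤ 7 moves.

10 - 11 - 8 - 7 - 4 - 5 - 6 - 9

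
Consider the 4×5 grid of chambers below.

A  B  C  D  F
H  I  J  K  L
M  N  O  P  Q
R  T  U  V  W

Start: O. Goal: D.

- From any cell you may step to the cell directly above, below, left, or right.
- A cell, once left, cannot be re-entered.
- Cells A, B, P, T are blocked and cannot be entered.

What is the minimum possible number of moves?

The Manhattan distance from O to D is |3−1| + |3−4| = 3, so at least 3 moves are needed.
A route of 3 moves achieves this: O → J → C → D.
Since 3 matches the lower bound, it is optimal.

3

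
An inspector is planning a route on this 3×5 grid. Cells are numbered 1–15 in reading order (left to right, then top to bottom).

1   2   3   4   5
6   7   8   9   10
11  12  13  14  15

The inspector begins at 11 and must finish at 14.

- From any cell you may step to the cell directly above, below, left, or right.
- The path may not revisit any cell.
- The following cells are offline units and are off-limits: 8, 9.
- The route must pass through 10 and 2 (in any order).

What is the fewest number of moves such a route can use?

Any route passes through 10 and 2 in some order between 11 and 14. Summing Manhattan distances along each leg and taking the cheapest ordering (11 → 2 → 10 → 14) gives a lower bound of 3 + 4 + 2 = 9 moves.
A route of 9 moves achieves this: 11 → 6 → 1 → 2 → 3 → 4 → 5 → 10 → 15 → 14.
Since 9 matches the lower bound, it is optimal.

9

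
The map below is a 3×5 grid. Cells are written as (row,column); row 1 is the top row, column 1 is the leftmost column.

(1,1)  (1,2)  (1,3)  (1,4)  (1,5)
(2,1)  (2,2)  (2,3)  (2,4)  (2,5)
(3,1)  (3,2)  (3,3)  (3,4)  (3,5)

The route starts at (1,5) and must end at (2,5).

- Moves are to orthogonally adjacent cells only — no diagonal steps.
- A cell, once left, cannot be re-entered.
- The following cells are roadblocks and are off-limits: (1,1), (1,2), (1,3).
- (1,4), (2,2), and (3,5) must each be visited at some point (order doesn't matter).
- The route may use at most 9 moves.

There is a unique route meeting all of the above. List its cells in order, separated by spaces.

(1,5) (1,4) (2,4) (2,3) (2,2) (3,2) (3,3) (3,4) (3,5) (2,5)

Any route must reach (1,4), (2,2), and (3,5) and still end at (2,5) within 9 moves, so the order of the required stops is forced.
Route from (1,5): left to (1,4), down to (2,4), 2× left (reaching (2,2)), down to (3,2), 3× right (reaching (3,5)), up to (2,5) — 9 moves in all.
Check: all required cells visited; 9 ≤ 9 moves.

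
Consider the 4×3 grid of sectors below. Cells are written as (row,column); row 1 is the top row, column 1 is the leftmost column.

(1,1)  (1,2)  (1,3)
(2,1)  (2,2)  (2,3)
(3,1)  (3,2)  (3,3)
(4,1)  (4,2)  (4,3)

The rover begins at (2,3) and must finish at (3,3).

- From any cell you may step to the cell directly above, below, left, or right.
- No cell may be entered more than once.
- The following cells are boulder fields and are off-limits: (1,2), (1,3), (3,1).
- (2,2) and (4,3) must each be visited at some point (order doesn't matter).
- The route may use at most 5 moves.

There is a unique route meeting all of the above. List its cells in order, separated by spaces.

The budget equals the shortest possible length, so every move has to be on a shortest route through the required cells.
Route from (2,3): left to (2,2), 2× down (reaching (4,2)), right to (4,3), up to (3,3) — 5 moves in all.
Check: all required cells visited; 5 ≤ 5 moves.

(2,3) (2,2) (3,2) (4,2) (4,3) (3,3)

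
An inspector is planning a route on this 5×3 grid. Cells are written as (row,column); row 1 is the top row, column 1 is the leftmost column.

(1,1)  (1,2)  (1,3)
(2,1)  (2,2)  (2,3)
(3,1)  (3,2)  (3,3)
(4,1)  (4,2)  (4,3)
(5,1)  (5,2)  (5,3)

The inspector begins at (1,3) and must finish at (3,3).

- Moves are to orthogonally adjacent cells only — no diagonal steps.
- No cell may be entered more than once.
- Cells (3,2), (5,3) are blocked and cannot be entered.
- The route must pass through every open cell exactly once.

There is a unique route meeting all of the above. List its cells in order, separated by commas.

Need to visit all 13 open cells exactly once, starting at (1,3) and ending at (3,3).
Cell (1,1) has only two open neighbours ((2,1) and (1,2)), so the path must pass straight through it: one of those is the cell it's entered from and the other is where it exits.
Route from (1,3): down 1 to (2,3), left 1 to (2,2), up 1 to (1,2), left 1 to (1,1), down 4 to (5,1), right 1 to (5,2), up 1 to (4,2), right 1 to (4,3), up 1 to (3,3) — 12 moves in all.
Check: all 13 open cells covered.

(1,3), (2,3), (2,2), (1,2), (1,1), (2,1), (3,1), (4,1), (5,1), (5,2), (4,2), (4,3), (3,3)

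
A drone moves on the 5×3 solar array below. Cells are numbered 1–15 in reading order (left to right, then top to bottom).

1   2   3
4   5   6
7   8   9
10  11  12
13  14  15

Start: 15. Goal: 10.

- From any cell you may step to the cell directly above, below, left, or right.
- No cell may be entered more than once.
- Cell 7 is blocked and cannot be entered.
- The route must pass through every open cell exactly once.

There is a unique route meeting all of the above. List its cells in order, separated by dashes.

15 - 12 - 9 - 6 - 3 - 2 - 1 - 4 - 5 - 8 - 11 - 14 - 13 - 10

Need to visit all 14 open cells exactly once, starting at 15 and ending at 10.
Route from 15: up 4 to 3, left 2 to 1, down 1 to 4, right 1 to 5, down 3 to 14, left 1 to 13, up 1 to 10 — 13 moves in all.
Check: all 14 open cells covered.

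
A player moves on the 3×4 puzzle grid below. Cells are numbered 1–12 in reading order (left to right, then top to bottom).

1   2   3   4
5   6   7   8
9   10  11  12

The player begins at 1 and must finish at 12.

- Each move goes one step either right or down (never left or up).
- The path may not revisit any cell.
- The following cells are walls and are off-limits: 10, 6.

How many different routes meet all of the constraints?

A right/down-only route from 1 to 12 makes exactly 2 down-moves and 3 right-moves in some order.
With no other constraints that would be C(5,2) = 10 routes.
Subtract routes through each blocked cell (inclusion–exclusion for overlaps): − through 6: 6 − through 10: 3 + through 6&10: 2 → 3.
That gives 3 routes.

3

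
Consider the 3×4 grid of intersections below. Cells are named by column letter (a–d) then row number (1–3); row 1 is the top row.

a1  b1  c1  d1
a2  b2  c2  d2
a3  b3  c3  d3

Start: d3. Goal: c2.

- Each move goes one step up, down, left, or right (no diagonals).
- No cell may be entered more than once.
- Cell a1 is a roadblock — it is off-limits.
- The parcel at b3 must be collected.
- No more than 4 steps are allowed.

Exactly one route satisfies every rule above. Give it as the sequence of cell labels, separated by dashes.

Any route must reach b3 and still end at c2 within 4 moves, so the order of the required stops is forced.
Route from d3: 2× left (reaching b3), up to b2, right to c2 — 4 moves in all.
Check: all required cells visited; 4 ≤ 4 moves.

d3 - c3 - b3 - b2 - c2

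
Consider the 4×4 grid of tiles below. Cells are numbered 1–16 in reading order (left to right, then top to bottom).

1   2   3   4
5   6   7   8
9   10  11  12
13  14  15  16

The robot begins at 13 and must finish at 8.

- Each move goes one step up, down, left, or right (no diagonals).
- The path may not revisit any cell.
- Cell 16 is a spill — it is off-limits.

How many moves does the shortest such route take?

5

The Manhattan distance from 13 to 8 is |4−2| + |1−4| = 5, so at least 5 moves are needed.
A route of 5 moves achieves this: 13 → 9 → 5 → 6 → 7 → 8.
Since 5 matches the lower bound, it is optimal.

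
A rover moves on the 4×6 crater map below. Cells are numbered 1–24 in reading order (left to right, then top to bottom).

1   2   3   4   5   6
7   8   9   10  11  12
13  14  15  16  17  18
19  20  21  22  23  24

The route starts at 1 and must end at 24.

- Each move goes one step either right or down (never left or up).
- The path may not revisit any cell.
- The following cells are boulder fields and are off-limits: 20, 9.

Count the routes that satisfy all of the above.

22

A right/down-only route from 1 to 24 makes exactly 3 down-moves and 5 right-moves in some order.
With no other constraints that would be C(8,3) = 56 routes.
Subtract routes through each blocked cell (inclusion–exclusion for overlaps): − through 9: 30 − through 20: 4 → 22.
That gives 22 routes.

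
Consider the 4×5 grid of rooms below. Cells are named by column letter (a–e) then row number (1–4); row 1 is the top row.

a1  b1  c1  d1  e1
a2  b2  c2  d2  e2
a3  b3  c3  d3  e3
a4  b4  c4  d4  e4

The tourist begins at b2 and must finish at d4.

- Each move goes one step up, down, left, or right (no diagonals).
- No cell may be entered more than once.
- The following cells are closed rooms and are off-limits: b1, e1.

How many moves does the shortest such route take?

4

The Manhattan distance from b2 to d4 is |2−4| + |2−4| = 4, so at least 4 moves are needed.
A route of 4 moves achieves this: b2 → b3 → b4 → c4 → d4.
Since 4 matches the lower bound, it is optimal.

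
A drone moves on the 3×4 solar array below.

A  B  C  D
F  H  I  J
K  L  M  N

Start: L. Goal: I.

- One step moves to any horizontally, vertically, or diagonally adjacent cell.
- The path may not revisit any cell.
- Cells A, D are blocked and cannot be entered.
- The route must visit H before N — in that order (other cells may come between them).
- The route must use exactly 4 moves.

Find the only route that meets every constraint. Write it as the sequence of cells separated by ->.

L -> H -> M -> N -> I

The waypoints must appear in the order H, N, with no cell reused.
Route from L: up 1 to H, down-right 1 to M, right 1 to N, up-left 1 to I — 4 moves in all.
Check: order respected (H at step 1, N at step 3); 4 moves as required.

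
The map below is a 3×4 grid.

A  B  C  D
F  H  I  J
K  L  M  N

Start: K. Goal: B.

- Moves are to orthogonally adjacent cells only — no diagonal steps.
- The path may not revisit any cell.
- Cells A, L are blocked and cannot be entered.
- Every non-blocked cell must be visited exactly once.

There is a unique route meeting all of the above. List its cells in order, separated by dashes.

Need to visit all 10 open cells exactly once, starting at K and ending at B.
Cell D has only two open neighbours (J and C), so the path must pass straight through it: one of those is the cell it's entered from and the other is where it exits.
Route from K: up to F, 2× right (reaching I), down to M, right to N, 2× up (reaching D), 2× left (reaching B) — 9 moves in all.
Check: all 10 open cells covered.

K - F - H - I - M - N - J - D - C - B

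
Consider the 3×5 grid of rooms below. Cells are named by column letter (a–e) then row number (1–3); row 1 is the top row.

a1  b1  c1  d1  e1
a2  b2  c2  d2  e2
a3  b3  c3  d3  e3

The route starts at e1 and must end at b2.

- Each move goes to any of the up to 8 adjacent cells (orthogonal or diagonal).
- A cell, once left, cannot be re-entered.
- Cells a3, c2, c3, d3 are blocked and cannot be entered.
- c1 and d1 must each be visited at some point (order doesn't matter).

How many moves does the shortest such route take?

Any route passes through c1 and d1 in some order between e1 and b2. Summing Chebyshev distances along each leg and taking the cheapest ordering (e1 → d1 → c1 → b2) gives a lower bound of 1 + 1 + 1 = 3 moves.
A route of 3 moves achieves this: e1 → d1 → c1 → b2.
Since 3 matches the lower bound, it is optimal.

3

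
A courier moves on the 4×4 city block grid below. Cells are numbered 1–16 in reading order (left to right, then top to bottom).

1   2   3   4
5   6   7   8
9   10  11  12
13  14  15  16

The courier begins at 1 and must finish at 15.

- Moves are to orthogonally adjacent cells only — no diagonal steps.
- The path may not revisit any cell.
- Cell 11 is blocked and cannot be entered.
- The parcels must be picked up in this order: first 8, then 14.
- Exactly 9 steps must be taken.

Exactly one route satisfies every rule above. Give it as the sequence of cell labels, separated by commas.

1, 2, 3, 4, 8, 7, 6, 10, 14, 15

The waypoints must appear in the order 8, 14, with no cell reused.
Route from 1: 3× right (reaching 4), down to 8, 2× left (reaching 6), 2× down (reaching 14), right to 15 — 9 moves in all.
Check: order respected (8 at step 4, 14 at step 8); 9 moves as required.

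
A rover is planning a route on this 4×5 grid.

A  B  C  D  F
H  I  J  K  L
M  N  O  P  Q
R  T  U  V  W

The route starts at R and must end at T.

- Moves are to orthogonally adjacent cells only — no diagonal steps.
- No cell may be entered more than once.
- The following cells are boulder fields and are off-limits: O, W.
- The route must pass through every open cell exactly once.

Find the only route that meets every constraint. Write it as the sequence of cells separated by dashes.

Need to visit all 18 open cells exactly once, starting at R and ending at T.
Cell Q has only two open neighbours (L and P), so the path must pass straight through it: one of those is the cell it's entered from and the other is where it exits.
Route from R: up to M, right to N, up to I, left to H, up to A, 2× right (reaching C), down to J, right to K, up to D, right to F, 2× down (reaching Q), left to P, down to V, 2× left (reaching T) — 17 moves in all.
Check: all 18 open cells covered.

R - M - N - I - H - A - B - C - J - K - D - F - L - Q - P - V - U - T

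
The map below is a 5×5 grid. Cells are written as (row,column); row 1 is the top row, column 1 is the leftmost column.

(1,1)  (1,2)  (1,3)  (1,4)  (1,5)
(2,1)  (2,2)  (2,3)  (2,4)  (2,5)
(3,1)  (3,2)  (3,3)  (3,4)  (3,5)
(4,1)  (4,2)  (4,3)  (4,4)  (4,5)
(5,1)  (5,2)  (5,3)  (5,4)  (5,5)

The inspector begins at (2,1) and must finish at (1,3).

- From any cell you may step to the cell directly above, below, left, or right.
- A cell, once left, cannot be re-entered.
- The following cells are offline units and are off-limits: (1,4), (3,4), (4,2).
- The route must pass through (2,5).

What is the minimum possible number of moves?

Any route passes through (2,5) somewhere between (2,1) and (1,3). Summing Manhattan distances along the two legs ((2,1) → (2,5) → (1,3)) gives a lower bound of 4 + 3 = 7 moves.
The shortest route satisfying every rule uses 11 moves: (2,1) → (3,1) → (3,2) → (3,3) → (4,3) → (4,4) → (4,5) → (3,5) → (2,5) → (2,4) → (2,3) → (1,3).
The bound of 7 isn't tight here; checking systematically, no route of length 7 through 10 satisfies every constraint (on a 4-connected grid the length of any start-to-goal walk has the same parity as the Manhattan bound, so only lengths 7, 9, 11, … need checking), so 11 is the minimum.

11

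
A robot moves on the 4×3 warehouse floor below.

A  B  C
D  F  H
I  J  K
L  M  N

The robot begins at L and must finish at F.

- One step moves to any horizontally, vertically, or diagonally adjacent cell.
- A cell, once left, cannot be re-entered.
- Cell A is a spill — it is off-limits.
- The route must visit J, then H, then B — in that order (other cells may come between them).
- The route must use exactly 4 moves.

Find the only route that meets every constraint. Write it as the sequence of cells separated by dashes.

The waypoints must appear in the order J, H, B, with no cell reused.
Route from L: 2× up-right (reaching H), up-left to B, down to F — 4 moves in all.
Check: order respected (J at step 1, H at step 2, B at step 3); 4 moves as required.

L - J - H - B - F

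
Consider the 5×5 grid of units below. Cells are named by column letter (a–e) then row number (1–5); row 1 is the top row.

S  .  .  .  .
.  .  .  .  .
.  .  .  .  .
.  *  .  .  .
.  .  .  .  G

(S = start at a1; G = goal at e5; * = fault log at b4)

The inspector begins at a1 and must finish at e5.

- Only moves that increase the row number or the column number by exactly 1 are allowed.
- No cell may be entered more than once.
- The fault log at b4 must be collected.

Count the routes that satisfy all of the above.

16

A right/down-only route from a1 to e5 makes exactly 4 down-moves and 4 right-moves in some order.
With no other constraints that would be C(8,4) = 70 routes.
Split at b4 and multiply the segment counts: a1→b4: 4; b4→e5: 4; product = 16.
That gives 16 routes.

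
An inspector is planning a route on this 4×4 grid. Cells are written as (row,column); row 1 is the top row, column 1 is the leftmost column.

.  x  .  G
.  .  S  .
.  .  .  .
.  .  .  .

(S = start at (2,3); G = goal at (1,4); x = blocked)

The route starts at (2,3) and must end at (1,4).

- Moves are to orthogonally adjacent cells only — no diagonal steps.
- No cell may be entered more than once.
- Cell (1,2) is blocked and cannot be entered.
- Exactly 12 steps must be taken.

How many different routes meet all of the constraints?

Need simple routes of exactly 12 moves from (2,3) to (1,4) (Manhattan distance 2, so 5 moves are spent on a detour and 5 undoing it).
Enumerating: (2,3) (3,3) (3,2) (2,2) (2,1) (3,1) (4,1) (4,2) (4,3) (4,4) (3,4) (2,4) (1,4) | (2,3) (2,2) (2,1) (3,1) (4,1) (4,2) (3,2) (3,3) (4,3) (4,4) (3,4) (2,4) (1,4).
That gives 2 routes.

2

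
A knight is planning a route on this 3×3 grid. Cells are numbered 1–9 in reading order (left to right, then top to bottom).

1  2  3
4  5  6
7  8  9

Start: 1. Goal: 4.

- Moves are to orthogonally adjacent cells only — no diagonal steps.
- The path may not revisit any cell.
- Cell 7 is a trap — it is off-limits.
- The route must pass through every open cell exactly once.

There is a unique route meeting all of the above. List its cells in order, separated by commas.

1, 2, 3, 6, 9, 8, 5, 4

Need to visit all 8 open cells exactly once, starting at 1 and ending at 4.
Cell 8 has only two open neighbours (5 and 9), so the path must pass straight through it: one of those is the cell it's entered from and the other is where it exits.
Route from 1: 2× right (reaching 3), 2× down (reaching 9), left to 8, up to 5, left to 4 — 7 moves in all.
Check: all 8 open cells covered.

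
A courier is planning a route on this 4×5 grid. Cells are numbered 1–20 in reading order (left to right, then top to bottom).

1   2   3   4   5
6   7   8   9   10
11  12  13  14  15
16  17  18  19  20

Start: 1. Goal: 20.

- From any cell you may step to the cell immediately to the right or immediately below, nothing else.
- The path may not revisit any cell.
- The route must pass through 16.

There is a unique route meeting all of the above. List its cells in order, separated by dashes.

1 - 6 - 11 - 16 - 17 - 18 - 19 - 20

Moves only go right or down, so the column and row indices never decrease.
Route from 1: 3× down (reaching 16), 4× right (reaching 20) — 7 moves in all.
Check: all required cells visited.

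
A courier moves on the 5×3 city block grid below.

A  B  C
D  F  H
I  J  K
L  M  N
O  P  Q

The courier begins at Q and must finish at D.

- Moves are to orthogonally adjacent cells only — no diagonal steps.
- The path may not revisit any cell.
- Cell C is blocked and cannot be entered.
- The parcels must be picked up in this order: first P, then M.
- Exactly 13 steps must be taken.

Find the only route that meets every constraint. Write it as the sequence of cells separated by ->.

Q -> P -> O -> L -> I -> J -> M -> N -> K -> H -> F -> B -> A -> D

The waypoints must appear in the order P, M, with no cell reused.
Route from Q: left 2 to O, up 2 to I, right 1 to J, down 1 to M, right 1 to N, up 2 to H, left 1 to F, up 1 to B, left 1 to A, down 1 to D — 13 moves in all.
Check: order respected (P at step 1, M at step 6); 13 moves as required.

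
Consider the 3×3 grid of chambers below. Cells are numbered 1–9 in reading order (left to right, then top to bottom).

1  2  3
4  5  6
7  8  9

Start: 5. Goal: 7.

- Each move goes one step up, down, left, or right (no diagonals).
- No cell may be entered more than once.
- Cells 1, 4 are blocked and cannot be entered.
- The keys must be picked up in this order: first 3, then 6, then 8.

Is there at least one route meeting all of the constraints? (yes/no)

One route that works: 5 → 2 → 3 → 6 → 9 → 8 → 7.

yes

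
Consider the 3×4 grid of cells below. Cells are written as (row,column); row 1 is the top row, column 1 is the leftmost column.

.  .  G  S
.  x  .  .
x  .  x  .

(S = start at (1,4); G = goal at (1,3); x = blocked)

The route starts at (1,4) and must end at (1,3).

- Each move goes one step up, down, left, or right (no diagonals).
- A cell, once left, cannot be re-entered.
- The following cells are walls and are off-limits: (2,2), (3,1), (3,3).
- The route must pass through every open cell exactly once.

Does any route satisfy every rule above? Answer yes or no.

no

Cell (2,1) has only one open neighbour but is neither the start nor the goal, so a Hamiltonian route would have to both enter and leave it through the same neighbour — impossible without revisiting.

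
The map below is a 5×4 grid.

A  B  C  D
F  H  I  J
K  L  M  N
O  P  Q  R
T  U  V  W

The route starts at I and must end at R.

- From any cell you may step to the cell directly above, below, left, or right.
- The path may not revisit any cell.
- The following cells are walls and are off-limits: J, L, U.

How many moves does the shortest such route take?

The Manhattan distance from I to R is |2−4| + |3−4| = 3, so at least 3 moves are needed.
A route of 3 moves achieves this: I → M → Q → R.
Since 3 matches the lower bound, it is optimal.

3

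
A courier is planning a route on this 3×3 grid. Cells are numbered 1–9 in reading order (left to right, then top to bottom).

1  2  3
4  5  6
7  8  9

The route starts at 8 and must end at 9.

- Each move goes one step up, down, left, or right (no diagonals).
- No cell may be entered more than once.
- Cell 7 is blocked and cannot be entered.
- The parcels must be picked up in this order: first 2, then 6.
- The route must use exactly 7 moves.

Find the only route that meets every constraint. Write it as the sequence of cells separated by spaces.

The waypoints must appear in the order 2, 6, with no cell reused.
Route from 8: up 1 to 5, left 1 to 4, up 1 to 1, right 2 to 3, down 2 to 9 — 7 moves in all.
Check: order respected (2 at step 4, 6 at step 6); 7 moves as required.

8 5 4 1 2 3 6 9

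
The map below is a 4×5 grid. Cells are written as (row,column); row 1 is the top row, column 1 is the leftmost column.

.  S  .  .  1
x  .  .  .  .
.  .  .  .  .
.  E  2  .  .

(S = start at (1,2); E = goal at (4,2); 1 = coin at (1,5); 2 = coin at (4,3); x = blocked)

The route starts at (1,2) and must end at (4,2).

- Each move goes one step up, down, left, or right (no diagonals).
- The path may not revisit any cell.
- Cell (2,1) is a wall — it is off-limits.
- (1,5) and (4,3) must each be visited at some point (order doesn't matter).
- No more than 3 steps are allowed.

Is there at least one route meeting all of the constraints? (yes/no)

no

Even ignoring the no-revisit rule, getting from (1,2) to (4,2), taking the cheapest ordering (1,2) → (1,5) → (4,3) → (4,2) needs at least 3 + 5 + 1 = 9 moves (Manhattan distance per leg), which exceeds the 3-move limit.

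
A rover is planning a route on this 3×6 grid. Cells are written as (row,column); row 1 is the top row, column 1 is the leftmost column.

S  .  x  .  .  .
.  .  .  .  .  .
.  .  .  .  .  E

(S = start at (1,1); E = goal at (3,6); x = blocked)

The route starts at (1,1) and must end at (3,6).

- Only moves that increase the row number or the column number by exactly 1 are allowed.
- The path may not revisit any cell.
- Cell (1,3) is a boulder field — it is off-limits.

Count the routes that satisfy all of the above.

A right/down-only route from (1,1) to (3,6) makes exactly 2 down-moves and 5 right-moves in some order.
With no other constraints that would be C(7,2) = 21 routes.
Subtract routes through each blocked cell (inclusion–exclusion for overlaps): − through (1,3): 10 → 11.
That gives 11 routes.

11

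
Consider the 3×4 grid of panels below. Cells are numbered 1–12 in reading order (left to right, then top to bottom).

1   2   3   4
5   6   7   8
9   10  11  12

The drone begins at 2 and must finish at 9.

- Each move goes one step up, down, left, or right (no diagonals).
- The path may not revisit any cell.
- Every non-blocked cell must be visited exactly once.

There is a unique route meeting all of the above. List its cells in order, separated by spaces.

Need to visit all 12 open cells exactly once, starting at 2 and ending at 9.
Cell 1 has only two open neighbours (5 and 2), so the path must pass straight through it: one of those is the cell it's entered from and the other is where it exits.
Route from 2: left 1 to 1, down 1 to 5, right 2 to 7, up 1 to 3, right 1 to 4, down 2 to 12, left 3 to 9 — 11 moves in all.
Check: all 12 open cells covered.

2 1 5 6 7 3 4 8 12 11 10 9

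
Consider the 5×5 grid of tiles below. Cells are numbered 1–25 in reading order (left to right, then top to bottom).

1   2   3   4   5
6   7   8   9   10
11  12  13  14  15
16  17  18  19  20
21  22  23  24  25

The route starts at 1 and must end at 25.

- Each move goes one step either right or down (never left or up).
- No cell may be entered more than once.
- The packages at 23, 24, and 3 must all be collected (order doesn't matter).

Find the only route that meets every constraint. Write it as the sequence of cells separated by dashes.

1 - 2 - 3 - 8 - 13 - 18 - 23 - 24 - 25

Moves only go right or down, so the column and row indices never decrease.
Route from 1: right 2 to 3, down 4 to 23, right 2 to 25 — 8 moves in all.
Check: all required cells visited.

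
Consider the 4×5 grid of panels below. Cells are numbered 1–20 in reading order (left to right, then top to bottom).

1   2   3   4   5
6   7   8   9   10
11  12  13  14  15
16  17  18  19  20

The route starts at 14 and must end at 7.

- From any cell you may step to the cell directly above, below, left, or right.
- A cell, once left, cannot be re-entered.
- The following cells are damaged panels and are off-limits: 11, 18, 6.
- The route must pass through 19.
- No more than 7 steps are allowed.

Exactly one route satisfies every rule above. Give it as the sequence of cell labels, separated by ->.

14 -> 19 -> 20 -> 15 -> 10 -> 9 -> 8 -> 7

The budget equals the shortest possible length, so every move has to be on a shortest route through the required cells.
Route from 14: down 1 to 19, right 1 to 20, up 2 to 10, left 3 to 7 — 7 moves in all.
Check: all required cells visited; 7 ≤ 7 moves.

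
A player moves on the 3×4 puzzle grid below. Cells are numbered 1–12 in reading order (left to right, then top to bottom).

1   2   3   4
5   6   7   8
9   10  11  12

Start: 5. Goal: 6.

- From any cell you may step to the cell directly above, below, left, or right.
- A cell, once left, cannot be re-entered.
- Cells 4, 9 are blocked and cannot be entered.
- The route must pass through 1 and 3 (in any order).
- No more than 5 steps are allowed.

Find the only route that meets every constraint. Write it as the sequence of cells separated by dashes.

5 - 1 - 2 - 3 - 7 - 6

The budget equals the shortest possible length, so every move has to be on a shortest route through the required cells.
Route from 5: up 1 to 1, right 2 to 3, down 1 to 7, left 1 to 6 — 5 moves in all.
Check: all required cells visited; 5 ≤ 5 moves.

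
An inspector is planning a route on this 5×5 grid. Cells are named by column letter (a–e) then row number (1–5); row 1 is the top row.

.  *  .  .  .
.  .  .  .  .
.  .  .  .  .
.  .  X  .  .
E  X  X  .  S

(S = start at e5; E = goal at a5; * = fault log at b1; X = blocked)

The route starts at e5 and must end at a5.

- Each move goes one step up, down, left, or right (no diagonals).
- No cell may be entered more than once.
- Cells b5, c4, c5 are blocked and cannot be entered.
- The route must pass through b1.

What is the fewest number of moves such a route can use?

12

Any route passes through b1 somewhere between e5 and a5. Summing Manhattan distances along the two legs (e5 → b1 → a5) gives a lower bound of 7 + 5 = 12 moves.
A route of 12 moves achieves this: e5 → e4 → e3 → e2 → e1 → d1 → c1 → b1 → b2 → b3 → b4 → a4 → a5.
Since 12 matches the lower bound, it is optimal.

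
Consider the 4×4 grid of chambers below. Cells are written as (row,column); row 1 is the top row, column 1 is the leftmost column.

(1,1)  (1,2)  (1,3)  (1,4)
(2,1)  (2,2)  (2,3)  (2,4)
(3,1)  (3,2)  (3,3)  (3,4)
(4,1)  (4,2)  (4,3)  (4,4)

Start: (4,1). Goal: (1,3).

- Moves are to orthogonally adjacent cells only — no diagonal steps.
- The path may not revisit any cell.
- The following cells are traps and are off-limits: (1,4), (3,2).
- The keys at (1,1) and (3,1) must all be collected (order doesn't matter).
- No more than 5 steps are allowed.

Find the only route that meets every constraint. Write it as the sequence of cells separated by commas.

(4,1), (3,1), (2,1), (1,1), (1,2), (1,3)

Any route must reach (1,1) and (3,1) and still end at (1,3) within 5 moves, so the order of the required stops is forced.
Route from (4,1): 3× up (reaching (1,1)), 2× right (reaching (1,3)) — 5 moves in all.
Check: all required cells visited; 5 ≤ 5 moves.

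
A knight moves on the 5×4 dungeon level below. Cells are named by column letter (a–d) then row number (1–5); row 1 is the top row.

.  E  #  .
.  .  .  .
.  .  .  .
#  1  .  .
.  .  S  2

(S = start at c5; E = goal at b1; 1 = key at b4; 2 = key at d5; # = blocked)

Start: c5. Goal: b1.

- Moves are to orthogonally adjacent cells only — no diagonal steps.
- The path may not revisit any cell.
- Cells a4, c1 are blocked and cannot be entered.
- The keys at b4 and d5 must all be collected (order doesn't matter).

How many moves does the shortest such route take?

Any route passes through b4 and d5 in some order between c5 and b1. Summing Manhattan distances along each leg and taking the cheapest ordering (c5 → d5 → b4 → b1) gives a lower bound of 1 + 3 + 3 = 7 moves.
A route of 7 moves achieves this: c5 → d5 → d4 → c4 → b4 → b3 → b2 → b1.
Since 7 matches the lower bound, it is optimal.

7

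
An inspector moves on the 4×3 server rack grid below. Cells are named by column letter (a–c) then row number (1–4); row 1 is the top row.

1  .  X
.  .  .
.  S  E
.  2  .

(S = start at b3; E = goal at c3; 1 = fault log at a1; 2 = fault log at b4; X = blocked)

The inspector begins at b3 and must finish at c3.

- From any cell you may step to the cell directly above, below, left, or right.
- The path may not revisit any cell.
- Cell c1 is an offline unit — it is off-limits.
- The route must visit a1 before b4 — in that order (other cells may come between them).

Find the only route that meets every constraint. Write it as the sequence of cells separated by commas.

The waypoints must appear in the order a1, b4, with no cell reused.
Route from b3: up 2 to b1, left 1 to a1, down 3 to a4, right 2 to c4, up 1 to c3 — 9 moves in all.
Check: order respected (1 at step 3, 2 at step 7).

b3, b2, b1, a1, a2, a3, a4, b4, c4, c3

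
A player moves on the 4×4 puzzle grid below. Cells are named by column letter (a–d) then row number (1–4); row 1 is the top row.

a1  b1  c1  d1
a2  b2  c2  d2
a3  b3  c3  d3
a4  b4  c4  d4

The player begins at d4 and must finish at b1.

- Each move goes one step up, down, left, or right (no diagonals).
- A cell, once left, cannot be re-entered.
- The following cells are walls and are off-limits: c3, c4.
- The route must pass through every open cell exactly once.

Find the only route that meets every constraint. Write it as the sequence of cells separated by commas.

Need to visit all 14 open cells exactly once, starting at d4 and ending at b1.
Cell a1 has only two open neighbours (a2 and b1), so the path must pass straight through it: one of those is the cell it's entered from and the other is where it exits.
Route from d4: 3× up (reaching d1), left to c1, down to c2, left to b2, 2× down (reaching b4), left to a4, 3× up (reaching a1), right to b1 — 13 moves in all.
Check: all 14 open cells covered.

d4, d3, d2, d1, c1, c2, b2, b3, b4, a4, a3, a2, a1, b1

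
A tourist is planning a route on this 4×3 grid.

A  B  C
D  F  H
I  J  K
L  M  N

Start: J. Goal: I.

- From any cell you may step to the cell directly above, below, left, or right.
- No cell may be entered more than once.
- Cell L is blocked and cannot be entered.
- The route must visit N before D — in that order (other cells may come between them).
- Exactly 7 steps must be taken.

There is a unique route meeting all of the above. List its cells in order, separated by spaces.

The waypoints must appear in the order N, D, with no cell reused.
Route from J: down to M, right to N, 2× up (reaching H), 2× left (reaching D), down to I — 7 moves in all.
Check: order respected (N at step 2, D at step 6); 7 moves as required.

J M N K H F D I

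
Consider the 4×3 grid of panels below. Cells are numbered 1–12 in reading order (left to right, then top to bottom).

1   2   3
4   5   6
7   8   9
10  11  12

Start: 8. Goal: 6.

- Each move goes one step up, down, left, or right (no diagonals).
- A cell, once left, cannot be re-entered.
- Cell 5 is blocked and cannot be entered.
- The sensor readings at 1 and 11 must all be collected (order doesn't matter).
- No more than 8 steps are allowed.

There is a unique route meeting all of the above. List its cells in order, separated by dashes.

The budget equals the shortest possible length, so every move has to be on a shortest route through the required cells.
Route from 8: down to 11, left to 10, 3× up (reaching 1), 2× right (reaching 3), down to 6 — 8 moves in all.
Check: all required cells visited; 8 ≤ 8 moves.

8 - 11 - 10 - 7 - 4 - 1 - 2 - 3 - 6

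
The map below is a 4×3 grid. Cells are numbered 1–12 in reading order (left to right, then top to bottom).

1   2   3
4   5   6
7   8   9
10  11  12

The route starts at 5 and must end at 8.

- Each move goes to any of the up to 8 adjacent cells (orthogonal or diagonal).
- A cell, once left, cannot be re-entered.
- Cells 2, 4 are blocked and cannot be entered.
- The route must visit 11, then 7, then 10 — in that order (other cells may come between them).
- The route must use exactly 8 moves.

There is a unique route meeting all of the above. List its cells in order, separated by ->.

The waypoints must appear in the order 11, 7, 10, with no cell reused.
Route from 5: up-right to 3, 3× down (reaching 12), left to 11, up-left to 7, down to 10, up-right to 8 — 8 moves in all.
Check: order respected (11 at step 5, 7 at step 6, 10 at step 7); 8 moves as required.

5 -> 3 -> 6 -> 9 -> 12 -> 11 -> 7 -> 10 -> 8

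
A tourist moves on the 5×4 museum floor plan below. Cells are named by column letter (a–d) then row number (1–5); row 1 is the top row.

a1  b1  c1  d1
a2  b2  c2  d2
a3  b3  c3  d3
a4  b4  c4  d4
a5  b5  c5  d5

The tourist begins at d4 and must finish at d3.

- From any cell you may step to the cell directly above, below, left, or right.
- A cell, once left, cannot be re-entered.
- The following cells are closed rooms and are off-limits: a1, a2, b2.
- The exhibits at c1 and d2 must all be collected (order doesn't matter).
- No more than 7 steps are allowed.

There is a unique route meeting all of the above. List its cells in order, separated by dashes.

The budget equals the shortest possible length, so every move has to be on a shortest route through the required cells.
Route from d4: left to c4, 3× up (reaching c1), right to d1, 2× down (reaching d3) — 7 moves in all.
Check: all required cells visited; 7 ≤ 7 moves.

d4 - c4 - c3 - c2 - c1 - d1 - d2 - d3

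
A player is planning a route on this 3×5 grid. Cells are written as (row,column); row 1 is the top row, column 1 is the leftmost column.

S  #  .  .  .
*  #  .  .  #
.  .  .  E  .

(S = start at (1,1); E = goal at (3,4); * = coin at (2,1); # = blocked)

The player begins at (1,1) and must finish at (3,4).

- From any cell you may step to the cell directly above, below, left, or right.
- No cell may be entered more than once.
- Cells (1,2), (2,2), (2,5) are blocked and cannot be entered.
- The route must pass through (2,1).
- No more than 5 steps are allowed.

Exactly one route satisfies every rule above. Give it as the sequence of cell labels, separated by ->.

Any route must reach (2,1) and still end at (3,4) within 5 moves, so the order of the required stops is forced.
Route from (1,1): down 2 to (3,1), right 3 to (3,4) — 5 moves in all.
Check: all required cells visited; 5 ≤ 5 moves.

(1,1) -> (2,1) -> (3,1) -> (3,2) -> (3,3) -> (3,4)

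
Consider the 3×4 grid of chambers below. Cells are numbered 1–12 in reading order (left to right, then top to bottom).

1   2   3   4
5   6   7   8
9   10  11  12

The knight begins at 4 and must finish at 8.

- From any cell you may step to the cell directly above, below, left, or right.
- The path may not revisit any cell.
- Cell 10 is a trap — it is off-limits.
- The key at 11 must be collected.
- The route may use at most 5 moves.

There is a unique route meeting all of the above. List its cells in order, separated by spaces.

The 5-move cap with required stops at 11 leaves no slack for detours.
Route from 4: left to 3, 2× down (reaching 11), right to 12, up to 8 — 5 moves in all.
Check: all required cells visited; 5 ≤ 5 moves.

4 3 7 11 12 8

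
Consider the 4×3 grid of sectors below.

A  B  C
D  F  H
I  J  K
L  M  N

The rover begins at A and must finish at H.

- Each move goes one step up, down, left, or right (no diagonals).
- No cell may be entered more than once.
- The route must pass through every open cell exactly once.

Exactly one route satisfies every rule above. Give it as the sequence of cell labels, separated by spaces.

Need to visit all 12 open cells exactly once, starting at A and ending at H.
Route from A: 3× down (reaching L), 2× right (reaching N), up to K, left to J, 2× up (reaching B), right to C, down to H — 11 moves in all.
Check: all 12 open cells covered.

A D I L M N K J F B C H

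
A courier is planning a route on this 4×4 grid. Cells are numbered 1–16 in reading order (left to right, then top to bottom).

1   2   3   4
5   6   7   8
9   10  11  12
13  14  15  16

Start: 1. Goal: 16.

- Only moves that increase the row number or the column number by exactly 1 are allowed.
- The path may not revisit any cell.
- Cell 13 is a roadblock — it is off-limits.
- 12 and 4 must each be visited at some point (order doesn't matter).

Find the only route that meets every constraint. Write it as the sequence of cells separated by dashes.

Moves only go right or down, so the column and row indices never decrease.
Route from 1: 3× right (reaching 4), 3× down (reaching 16) — 6 moves in all.
Check: all required cells visited.

1 - 2 - 3 - 4 - 8 - 12 - 16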